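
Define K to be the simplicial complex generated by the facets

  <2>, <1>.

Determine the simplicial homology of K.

K has 2 vertices.
rank ∂_0 = 0, rank ∂_1 = 0 ⇒ b_0 = 2 − 0 − 0 = 2. So H_0 ≅ Z^2.

H_0 ≅ Z^2.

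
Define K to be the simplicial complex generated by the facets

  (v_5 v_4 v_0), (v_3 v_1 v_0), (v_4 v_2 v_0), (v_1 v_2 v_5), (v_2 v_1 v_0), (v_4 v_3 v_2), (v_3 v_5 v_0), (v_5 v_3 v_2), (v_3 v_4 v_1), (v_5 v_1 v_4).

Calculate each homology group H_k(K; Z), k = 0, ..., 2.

K has 6 vertices, 15 edges, 10 triangles.
rank ∂_0 = 0, rank ∂_1 = 5 ⇒ b_0 = 6 − 0 − 5 = 1; all invariant factors of ∂_1 are 1 so no torsion. So H_0 ≅ Z.
rank ∂_1 = 5, rank ∂_2 = 10 ⇒ b_1 = 15 − 5 − 10 = 0; ∂_2 has invariant factor(s) [2] giving torsion. So H_1 ≅ Z/2Z.
rank ∂_2 = 10, rank ∂_3 = 0 ⇒ b_2 = 10 − 10 − 0 = 0. So H_2 ≅ 0.

H_0 = Z,  H_1 = Z/2Z,  H_2 = 0.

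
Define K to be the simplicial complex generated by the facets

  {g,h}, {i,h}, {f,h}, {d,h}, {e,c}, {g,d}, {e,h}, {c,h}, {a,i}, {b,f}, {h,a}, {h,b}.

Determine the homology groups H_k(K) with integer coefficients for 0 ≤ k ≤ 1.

H_0 = Z,  H_1 = Z^4.

K has 9 vertices, 12 edges.
rank ∂_0 = 0, rank ∂_1 = 8 ⇒ b_0 = 9 − 0 − 8 = 1; all invariant factors of ∂_1 are 1 so no torsion. So H_0 ≅ Z.
rank ∂_1 = 8, rank ∂_2 = 0 ⇒ b_1 = 12 − 8 − 0 = 4. So H_1 ≅ Z^4.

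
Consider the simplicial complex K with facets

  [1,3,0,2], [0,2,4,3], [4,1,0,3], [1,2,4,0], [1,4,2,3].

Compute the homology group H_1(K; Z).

H_1 ≅ 0.

Order the vertices as 0 < 1 < 2 < 3 < 4. Listing each simplex with vertices in this order, K has dimension 3 with simplices:

  0-simplices (5): [0], [1], [2], [3], [4]
  1-simplices (10): [0,1], [0,2], [0,3], [0,4], [1,2], [1,3], [1,4], [2,3], [2,4], [3,4]
  2-simplices (10): [0,1,2], [0,1,3], [0,1,4], [0,2,3], [0,2,4], [0,3,4], [1,2,3], [1,2,4], [1,3,4], [2,3,4]
  3-simplices (5): [0,1,2,3], [0,1,2,4], [0,1,3,4], [0,2,3,4], [1,2,3,4]

so the chain groups are C_0 ≅ Z^5, C_1 ≅ Z^10, C_2 ≅ Z^10, C_3 ≅ Z^5.

∂_1: C_1 → C_0 maps an edge to its endpoints' difference, ∂[p,q] = q − p. For instance
  ∂[0,1] = [1] − [0].
As a 5×10 matrix over Z this has rank 4, with invariant factors (1,1,1,1).

Boundary ∂_2: C_2 → C_1 acts by ∂[p,q,r] = [q,r] − [p,r] + [p,q]. For instance
  ∂[0,2,3] = [2,3] − [0,3] + [0,2],
  ∂[0,2,4] = [2,4] − [0,4] + [0,2].
The resulting 10×10 matrix has rank 6, and its Smith normal form has invariant factors (1,1,1,1,1,1).

∂_3: C_3 → C_2 sends each 3-simplex σ to the alternating sum Σ_i (−1)^i (σ with its i-th vertex removed). For instance
  ∂[0,1,3,4] = [1,3,4] − [0,3,4] + [0,1,4] − [0,1,3],
  ∂[0,2,3,4] = [2,3,4] − [0,3,4] + [0,2,4] − [0,2,3].
The 10×5 boundary matrix has rank 4 and Smith normal form diag(1,1,1,1).

Computing H_k = (kernel of ∂_k) / (image of ∂_{k+1}):

  H_1: rank ker ∂_1 − rank ∂_2 = (10 − 4) − 6 = 0, and the invariant factors of ∂_2 are all 1, so H_1 = 0.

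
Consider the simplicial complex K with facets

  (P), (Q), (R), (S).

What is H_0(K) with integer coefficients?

Order the vertices as P < Q < R < S. Listing each simplex with vertices in this order, K has dimension 0 with simplices:

  0-simplices (4): P, Q, R, S

Hence C_0 ≅ Z^4.

Now H_k = ker ∂_k / im ∂_{k+1}, so:

  H_0: rank C_0 − rank ∂_1 = 4 − 0 = 4, and there is no ∂_1, so H_0 ≅ Z^4.

H_0 ≅ Z^4.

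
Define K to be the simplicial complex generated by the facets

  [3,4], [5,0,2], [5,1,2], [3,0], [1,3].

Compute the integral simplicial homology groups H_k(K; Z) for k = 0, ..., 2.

K has 6 vertices, 8 edges, 2 triangles.
rank ∂_0 = 0, rank ∂_1 = 5 ⇒ b_0 = 6 − 0 − 5 = 1; all invariant factors of ∂_1 are 1 so no torsion. So H_0 ≅ Z.
rank ∂_1 = 5, rank ∂_2 = 2 ⇒ b_1 = 8 − 5 − 2 = 1; all invariant factors of ∂_2 are 1 so no torsion. So H_1 ≅ Z.
rank ∂_2 = 2, rank ∂_3 = 0 ⇒ b_2 = 2 − 2 − 0 = 0. So H_2 ≅ 0.

H_0 = Z,  H_1 = Z,  H_2 = 0.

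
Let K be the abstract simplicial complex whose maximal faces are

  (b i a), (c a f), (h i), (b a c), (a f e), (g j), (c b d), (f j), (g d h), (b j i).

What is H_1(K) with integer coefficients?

H_1 = Z^3.

K has 10 vertices, 19 edges, 7 triangles.
rank ∂_1 = 9, rank ∂_2 = 7 ⇒ b_1 = 19 − 9 − 7 = 3; all invariant factors of ∂_2 are 1 so no torsion. So H_1 = Z^3.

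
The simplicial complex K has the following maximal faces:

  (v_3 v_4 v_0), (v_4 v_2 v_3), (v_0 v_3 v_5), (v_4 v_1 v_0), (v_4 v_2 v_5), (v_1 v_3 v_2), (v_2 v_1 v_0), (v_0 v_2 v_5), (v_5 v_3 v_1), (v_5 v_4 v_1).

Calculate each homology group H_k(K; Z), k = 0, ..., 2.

We work with the vertex ordering v_0 < v_1 < v_2 < v_3 < v_4 < v_5. The simplices of K, each written with vertices in increasing order, are:

  0-simplices (6): [v_0], [v_1], [v_2], [v_3], [v_4], [v_5]
  1-simplices (15): (15 of them)
  2-simplices (10): [v_0,v_1,v_2], [v_0,v_1,v_4], [v_0,v_2,v_5], [v_0,v_3,v_4], [v_0,v_3,v_5], [v_1,v_2,v_3], [v_1,v_3,v_5], [v_1,v_4,v_5], [v_2,v_3,v_4], [v_2,v_4,v_5]

Hence C_0 ≅ Z^6, C_1 ≅ Z^15, C_2 ≅ Z^10.

The boundary map ∂_1: C_1 → C_0 sends each edge [p,q] (with p < q) to q − p. For instance
  ∂[v_1,v_5] = [v_5] − [v_1].
The 6×15 boundary matrix has rank 5 and Smith normal form diag(1,1,1,1,1).

∂_2: C_2 → C_1 maps a triangle to the signed sum of its edges. For instance
  ∂[v_0,v_1,v_2] = [v_1,v_2] − [v_0,v_2] + [v_0,v_1],
  ∂[v_0,v_3,v_4] = [v_3,v_4] − [v_0,v_4] + [v_0,v_3].
As a 15×10 matrix over Z this has rank 10, with invariant factors (1,1,1,1,1,1,1,1,1,2).

From H_k ≅ ker(∂_k) / im(∂_{k+1}) we obtain:

  H_0: rank C_0 − rank ∂_1 = 6 − 5 = 1, and the invariant factors of ∂_1 are all 1, so H_0 ≅ Z.
  H_1: rank ker ∂_1 − rank ∂_2 = (15 − 5) − 10 = 0, and ∂_2 has invariant factor 2 > 1, so H_1 ≅ Z/2.
  H_2: rank ker ∂_2 − rank ∂_3 = (10 − 10) − 0 = 0, and there is no ∂_3, so H_2 ≅ 0.

(K is a triangulation of the real projective plane RP^2.)

H_0 ≅ Z,  H_1 ≅ Z/2,  H_2 = 0.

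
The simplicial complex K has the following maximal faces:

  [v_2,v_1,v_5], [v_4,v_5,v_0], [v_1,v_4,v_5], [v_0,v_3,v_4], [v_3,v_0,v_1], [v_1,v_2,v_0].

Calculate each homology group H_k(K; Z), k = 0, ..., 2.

Fix the vertex order v_0 < v_1 < v_2 < v_3 < v_4 < v_5 and write every simplex with vertices in increasing order. Then dim K = 2 and the simplices of K are:

  0-simplices (6): [v_0], [v_1], [v_2], [v_3], [v_4], [v_5]
  1-simplices (12): [v_0,v_1], [v_0,v_2], [v_0,v_3], [v_0,v_4], [v_0,v_5], [v_1,v_2], [v_1,v_3], [v_1,v_4], [v_1,v_5], [v_2,v_5], [v_3,v_4], [v_4,v_5]
  2-simplices (6): [v_0,v_1,v_2], [v_0,v_1,v_3], [v_0,v_3,v_4], [v_0,v_4,v_5], [v_1,v_2,v_5], [v_1,v_4,v_5]

so the chain groups are C_0 ≅ Z^6, C_1 ≅ Z^12, C_2 ≅ Z^6.

∂_1: C_1 → C_0 sends each edge [p,q] (with p < q) to q − p. For instance
  ∂[v_1,v_3] = [v_3] − [v_1].
The resulting 6×12 matrix has rank 5, and its Smith normal form has invariant factors (1,1,1,1,1).

∂_2: C_2 → C_1 acts by ∂[p,q,r] = [q,r] − [p,r] + [p,q]. For instance
  ∂[v_1,v_4,v_5] = [v_4,v_5] − [v_1,v_5] + [v_1,v_4],
  ∂[v_0,v_4,v_5] = [v_4,v_5] − [v_0,v_5] + [v_0,v_4].
The 12×6 boundary matrix has rank 6 and Smith normal form diag(1,1,1,1,1,1).

From H_k ≅ ker(∂_k) / im(∂_{k+1}) we obtain:

  H_0: rank C_0 − rank ∂_1 = 6 − 5 = 1, and the invariant factors of ∂_1 are all 1, so H_0 ≅ Z.
  H_1: rank ker ∂_1 − rank ∂_2 = (12 − 5) − 6 = 1, and the invariant factors of ∂_2 are all 1, so H_1 ≅ Z.
  H_2: rank ker ∂_2 − rank ∂_3 = (6 − 6) − 0 = 0, and there is no ∂_3, so H_2 ≅ 0.

H_0 = Z,  H_1 = Z,  H_2 = 0.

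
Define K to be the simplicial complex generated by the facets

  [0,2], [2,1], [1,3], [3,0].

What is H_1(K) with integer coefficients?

H_1 ≅ Z.

Take the total order 0 < 1 < 2 < 3 on the vertex set. Then K (dimension 1) consists of the simplices:

  0-simplices (4): [0], [1], [2], [3]
  1-simplices (4): [0,2], [0,3], [1,2], [1,3]

Hence C_0 ≅ Z^4, C_1 ≅ Z^4.

Boundary ∂_1: C_1 → C_0 is given by ∂[p,q] = [q] − [p].
The 4×4 boundary matrix has rank 3 and Smith normal form diag(1,1,1).

Computing H_k = (kernel of ∂_k) / (image of ∂_{k+1}):

  H_1: rank ker ∂_1 − rank ∂_2 = (4 − 3) − 0 = 1, and there is no ∂_2, so H_1 = Z.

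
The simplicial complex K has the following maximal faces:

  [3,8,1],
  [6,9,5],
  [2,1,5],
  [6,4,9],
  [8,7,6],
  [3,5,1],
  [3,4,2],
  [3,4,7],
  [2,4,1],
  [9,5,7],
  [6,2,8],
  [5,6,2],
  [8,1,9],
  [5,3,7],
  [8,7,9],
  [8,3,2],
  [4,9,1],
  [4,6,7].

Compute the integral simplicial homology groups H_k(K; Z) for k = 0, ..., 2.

H_0 = Z,  H_1 = Z ⊕ Z/2Z,  H_2 = 0.

K has 9 vertices, 27 edges, 18 triangles.
rank ∂_0 = 0, rank ∂_1 = 8 ⇒ b_0 = 9 − 0 − 8 = 1; all invariant factors of ∂_1 are 1 so no torsion. So H_0 = Z.
rank ∂_1 = 8, rank ∂_2 = 18 ⇒ b_1 = 27 − 8 − 18 = 1; ∂_2 has invariant factor(s) [2] giving torsion. So H_1 = Z ⊕ Z/2Z.
rank ∂_2 = 18, rank ∂_3 = 0 ⇒ b_2 = 18 − 18 − 0 = 0. So H_2 = 0.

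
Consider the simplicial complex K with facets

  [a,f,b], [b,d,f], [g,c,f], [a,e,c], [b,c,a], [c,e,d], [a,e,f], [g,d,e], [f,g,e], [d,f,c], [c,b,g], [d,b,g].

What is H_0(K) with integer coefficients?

H_0 ≅ Z.

K has 7 vertices, 18 edges, 12 triangles.
rank ∂_0 = 0, rank ∂_1 = 6 ⇒ b_0 = 7 − 0 − 6 = 1; all invariant factors of ∂_1 are 1 so no torsion. So H_0 ≅ Z.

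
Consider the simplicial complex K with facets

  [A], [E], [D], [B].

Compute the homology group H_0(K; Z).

Fix the vertex order A < B < D < E and write every simplex with vertices in increasing order. Then dim K = 0 and the simplices of K are:

  0-simplices (4): A, B, D, E

Hence C_0 ≅ Z^4.

From H_k ≅ ker(∂_k) / im(∂_{k+1}) we obtain:

  H_0: rank C_0 − rank ∂_1 = 4 − 0 = 4, and there is no ∂_1, so H_0 ≅ Z^4.

(K is a triangulation of a set of 4 points.)

H_0 = Z^4.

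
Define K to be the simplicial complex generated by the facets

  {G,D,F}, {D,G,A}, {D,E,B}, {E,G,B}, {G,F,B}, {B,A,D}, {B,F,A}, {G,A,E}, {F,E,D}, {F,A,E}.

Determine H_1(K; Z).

Fix the vertex order A < B < D < E < F < G and write every simplex with vertices in increasing order. Then dim K = 2 and the simplices of K are:

  0-simplices (6): A, B, D, E, F, G
  1-simplices (15): AB, AD, AE, AF, AG, BD, BE, BF, BG, DE, DF, DG, EF, EG, FG
  2-simplices (10): ABD, ABF, ADG, AEF, AEG, BDE, BEG, BFG, DEF, DFG

so the chain groups are C_0 ≅ Z^6, C_1 ≅ Z^15, C_2 ≅ Z^10.

The boundary map ∂_1: C_1 → C_0 maps an edge to its endpoints' difference, ∂[p,q] = q − p. For instance
  ∂EF = F − E.
As a 6×15 matrix over Z this has rank 5, with invariant factors (1,1,1,1,1).

∂_2: C_2 → C_1 acts by ∂[p,q,r] = [q,r] − [p,r] + [p,q]. For instance
  ∂ADG = DG − AG + AD,
  ∂ABF = BF − AF + AB.
As a 15×10 matrix over Z this has rank 10, with invariant factors (1,1,1,1,1,1,1,1,1,2).

Now H_k = ker ∂_k / im ∂_{k+1}, so:

  H_1: rank ker ∂_1 − rank ∂_2 = (15 − 5) − 10 = 0, and ∂_2 has invariant factor 2 > 1, so H_1 ≅ Z_2.

H_1 ≅ Z_2.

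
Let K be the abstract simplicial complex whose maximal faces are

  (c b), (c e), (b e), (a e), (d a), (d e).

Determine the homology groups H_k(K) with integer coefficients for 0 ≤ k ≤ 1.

H_0 = Z,  H_1 = Z^2.

Fix the vertex order a < b < c < d < e and write every simplex with vertices in increasing order. Then dim K = 1 and the simplices of K are:

  0-simplices (5): a, b, c, d, e
  1-simplices (6): ad, ae, bc, be, ce, de

Hence C_0 ≅ Z^5, C_1 ≅ Z^6.

∂_1: C_1 → C_0 maps an edge to its endpoints' difference, ∂[p,q] = q − p. For instance
  ∂de = e − d.
This gives a 5×6 integer matrix of rank 4; reducing to Smith normal form yields diagonal entries (1,1,1,1).

From H_k ≅ ker(∂_k) / im(∂_{k+1}) we obtain:

  H_0: rank C_0 − rank ∂_1 = 5 − 4 = 1, and the invariant factors of ∂_1 are all 1, so H_0 = Z.
  H_1: rank ker ∂_1 − rank ∂_2 = (6 − 4) − 0 = 2, and there is no ∂_2, so H_1 = Z^2.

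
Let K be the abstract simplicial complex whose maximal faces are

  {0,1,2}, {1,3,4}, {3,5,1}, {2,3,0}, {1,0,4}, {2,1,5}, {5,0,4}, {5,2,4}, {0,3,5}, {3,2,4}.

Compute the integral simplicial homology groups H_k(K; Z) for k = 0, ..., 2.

Fix the vertex order 0 < 1 < 2 < 3 < 4 < 5 and write every simplex with vertices in increasing order. Then dim K = 2 and the simplices of K are:

  0-simplices (6): [0], [1], [2], [3], [4], [5]
  1-simplices (15): [0,1], [0,2], [0,3], [0,4], [0,5], [1,2], [1,3], [1,4], [1,5], [2,3], [2,4], [2,5], [3,4], [3,5], [4,5]
  2-simplices (10): [0,1,2], [0,1,4], [0,2,3], [0,3,5], [0,4,5], [1,2,5], [1,3,4], [1,3,5], [2,3,4], [2,4,5]

Hence C_0 ≅ Z^6, C_1 ≅ Z^15, C_2 ≅ Z^10.

Boundary ∂_1: C_1 → C_0 sends each edge [p,q] (with p < q) to q − p.
The 6×15 boundary matrix has rank 5 and Smith normal form diag(1,1,1,1,1).

∂_2: C_2 → C_1 sends each 2-simplex [p,q,r] to [q,r] − [p,r] + [p,q]. For instance
  ∂[1,2,5] = [2,5] − [1,5] + [1,2],
  ∂[2,3,4] = [3,4] − [2,4] + [2,3].
The resulting 15×10 matrix has rank 10, and its Smith normal form has invariant factors (1,1,1,1,1,1,1,1,1,2).

From H_k ≅ ker(∂_k) / im(∂_{k+1}) we obtain:

  H_0: rank C_0 − rank ∂_1 = 6 − 5 = 1, and the invariant factors of ∂_1 are all 1, so H_0 = Z.
  H_1: rank ker ∂_1 − rank ∂_2 = (15 − 5) − 10 = 0, and ∂_2 has invariant factor 2 > 1, so H_1 = Z/2.
  H_2: rank ker ∂_2 − rank ∂_3 = (10 − 10) − 0 = 0, and there is no ∂_3, so H_2 = 0.

H_0 ≅ Z,  H_1 ≅ Z/2,  H_2 = 0.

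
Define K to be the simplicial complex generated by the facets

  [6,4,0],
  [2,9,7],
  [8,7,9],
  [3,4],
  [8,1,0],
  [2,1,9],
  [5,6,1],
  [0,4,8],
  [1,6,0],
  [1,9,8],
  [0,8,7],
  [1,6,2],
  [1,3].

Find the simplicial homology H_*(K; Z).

H_0 ≅ Z,  H_1 ≅ Z,  H_2 = 0.

We work with the vertex ordering 0 < 1 < 2 < 3 < 4 < 5 < 6 < 7 < 8 < 9. The simplices of K, each written with vertices in increasing order, are:

  0-simplices (10): [0], [1], [2], [3], [4], [5], [6], [7], [8], [9]
  1-simplices (21): [0,1], [0,4], [0,6], [0,7], [0,8], [1,2], [1,3], [1,5], [1,6], [1,8], [1,9], [2,6], [2,7], [2,9], [3,4], [4,6], [4,8], [5,6], [7,8], [7,9], [8,9]
  2-simplices (11): [0,1,6], [0,1,8], [0,4,6], [0,4,8], [0,7,8], [1,2,6], [1,2,9], [1,5,6], [1,8,9], [2,7,9], [7,8,9]

so the chain groups are C_0 ≅ Z^10, C_1 ≅ Z^21, C_2 ≅ Z^11.

The boundary map ∂_1: C_1 → C_0 is given by ∂[p,q] = [q] − [p]. For instance
  ∂[2,9] = [9] − [2].
The resulting 10×21 matrix has rank 9, and its Smith normal form has invariant factors (1,1,1,1,1,1,1,1,1).

∂_2: C_2 → C_1 acts by ∂[p,q,r] = [q,r] − [p,r] + [p,q]. For instance
  ∂[0,4,8] = [4,8] − [0,8] + [0,4],
  ∂[0,1,8] = [1,8] − [0,8] + [0,1].
This gives a 21×11 integer matrix of rank 11; reducing to Smith normal form yields diagonal entries (1,1,1,1,1,1,1,1,1,1,1).

Now H_k = ker ∂_k / im ∂_{k+1}, so:

  H_0: rank C_0 − rank ∂_1 = 10 − 9 = 1, and the invariant factors of ∂_1 are all 1, so H_0 ≅ Z.
  H_1: rank ker ∂_1 − rank ∂_2 = (21 − 9) − 11 = 1, and the invariant factors of ∂_2 are all 1, so H_1 ≅ Z.
  H_2: rank ker ∂_2 − rank ∂_3 = (11 − 11) − 0 = 0, and there is no ∂_3, so H_2 ≅ 0.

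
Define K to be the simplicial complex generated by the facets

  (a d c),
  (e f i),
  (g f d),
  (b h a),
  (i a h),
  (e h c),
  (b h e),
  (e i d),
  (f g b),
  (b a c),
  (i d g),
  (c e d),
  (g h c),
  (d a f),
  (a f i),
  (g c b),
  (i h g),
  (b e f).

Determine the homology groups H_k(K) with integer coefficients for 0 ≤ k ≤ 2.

H_0 = Z,  H_1 = Z ⊕ Z/2,  H_2 = 0.

We work with the vertex ordering a < b < c < d < e < f < g < h < i. The simplices of K, each written with vertices in increasing order, are:

  0-simplices (9): a, b, c, d, e, f, g, h, i
  1-simplices (27): ab, ac, ad, af, ah, ai, bc, be, bf, bg, bh, cd, ce, cg, ch, de, df, dg, di, ef, eh, ei, fg, fi, gh, gi, hi
  2-simplices (18): abc, abh, acd, adf, afi, ahi, bcg, bef, beh, bfg, cde, ceh, cgh, dei, dfg, dgi, efi, ghi

Hence C_0 ≅ Z^9, C_1 ≅ Z^27, C_2 ≅ Z^18.

The boundary map ∂_1: C_1 → C_0 sends each edge [p,q] (with p < q) to q − p. For instance
  ∂bc = c − b.
This gives a 9×27 integer matrix of rank 8; reducing to Smith normal form yields diagonal entries (1,1,1,1,1,1,1,1).

The boundary map ∂_2: C_2 → C_1 acts by ∂[p,q,r] = [q,r] − [p,r] + [p,q]. For instance
  ∂bfg = fg − bg + bf,
  ∂dfg = fg − dg + df.
This gives a 27×18 integer matrix of rank 18; reducing to Smith normal form yields diagonal entries (1,1,1,1,1,1,1,1,1,1,1,1,1,1,1,1,1,2).

Reading off H_k = ker ∂_k / im ∂_{k+1}:

  H_0: rank C_0 − rank ∂_1 = 9 − 8 = 1, and the invariant factors of ∂_1 are all 1, so H_0 = Z.
  H_1: rank ker ∂_1 − rank ∂_2 = (27 − 8) − 18 = 1, and ∂_2 has invariant factor 2 > 1, so H_1 = Z ⊕ Z/2.
  H_2: rank ker ∂_2 − rank ∂_3 = (18 − 18) − 0 = 0, and there is no ∂_3, so H_2 = 0.

As a check, the Euler characteristic is 9 − 27 + 18 = 0, which agrees with 1 − 1 + 0 = 0.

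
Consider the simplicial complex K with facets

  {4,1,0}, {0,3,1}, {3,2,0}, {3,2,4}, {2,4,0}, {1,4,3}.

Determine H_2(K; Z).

Take the total order 0 < 1 < 2 < 3 < 4 on the vertex set. Then K (dimension 2) consists of the simplices:

  0-simplices (5): [0], [1], [2], [3], [4]
  1-simplices (9): [0,1], [0,2], [0,3], [0,4], [1,3], [1,4], [2,3], [2,4], [3,4]
  2-simplices (6): [0,1,3], [0,1,4], [0,2,3], [0,2,4], [1,3,4], [2,3,4]

so the chain groups are C_0 ≅ Z^5, C_1 ≅ Z^9, C_2 ≅ Z^6.

The boundary map ∂_1: C_1 → C_0 is given by ∂[p,q] = [q] − [p].
The 5×9 boundary matrix has rank 4 and Smith normal form diag(1,1,1,1).

∂_2: C_2 → C_1 acts by ∂[p,q,r] = [q,r] − [p,r] + [p,q]. For instance
  ∂[2,3,4] = [3,4] − [2,4] + [2,3],
  ∂[0,1,4] = [1,4] − [0,4] + [0,1].
As a 9×6 matrix over Z this has rank 5, with invariant factors (1,1,1,1,1).

Reading off H_k = ker ∂_k / im ∂_{k+1}:

  H_2: rank ker ∂_2 − rank ∂_3 = (6 − 5) − 0 = 1, and there is no ∂_3, so H_2 ≅ Z.

(K is a triangulation of the 2-sphere S^2.)

H_2 ≅ Z.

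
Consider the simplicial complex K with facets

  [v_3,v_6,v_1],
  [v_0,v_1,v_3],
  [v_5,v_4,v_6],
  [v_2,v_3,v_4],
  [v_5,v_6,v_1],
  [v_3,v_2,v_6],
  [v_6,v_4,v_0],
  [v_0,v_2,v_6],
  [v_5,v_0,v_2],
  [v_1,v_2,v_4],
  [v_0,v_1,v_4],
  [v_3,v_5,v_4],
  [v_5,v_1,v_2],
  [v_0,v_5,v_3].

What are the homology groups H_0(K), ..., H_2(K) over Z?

H_0 = Z,  H_1 = Z^2,  H_2 = Z.

Take the total order v_0 < v_1 < v_2 < v_3 < v_4 < v_5 < v_6 on the vertex set. Then K (dimension 2) consists of the simplices:

  0-simplices (7): [v_0], [v_1], [v_2], [v_3], [v_4], [v_5], [v_6]
  1-simplices (21): (21 of them)
  2-simplices (14): (14 of them)

so the chain groups are C_0 ≅ Z^7, C_1 ≅ Z^21, C_2 ≅ Z^14.

∂_1: C_1 → C_0 is given by ∂[p,q] = [q] − [p]. For instance
  ∂[v_2,v_3] = [v_3] − [v_2].
This gives a 7×21 integer matrix of rank 6; reducing to Smith normal form yields diagonal entries (1,1,1,1,1,1).

Boundary ∂_2: C_2 → C_1 sends each 2-simplex [p,q,r] to [q,r] − [p,r] + [p,q]. For instance
  ∂[v_0,v_2,v_6] = [v_2,v_6] − [v_0,v_6] + [v_0,v_2],
  ∂[v_0,v_1,v_4] = [v_1,v_4] − [v_0,v_4] + [v_0,v_1].
The resulting 21×14 matrix has rank 13, and its Smith normal form has invariant factors (1,1,1,1,1,1,1,1,1,1,1,1,1).

Reading off H_k = ker ∂_k / im ∂_{k+1}:

  H_0: rank C_0 − rank ∂_1 = 7 − 6 = 1, and the invariant factors of ∂_1 are all 1, so H_0 = Z.
  H_1: rank ker ∂_1 − rank ∂_2 = (21 − 6) − 13 = 2, and the invariant factors of ∂_2 are all 1, so H_1 = Z^2.
  H_2: rank ker ∂_2 − rank ∂_3 = (14 − 13) − 0 = 1, and there is no ∂_3, so H_2 = Z.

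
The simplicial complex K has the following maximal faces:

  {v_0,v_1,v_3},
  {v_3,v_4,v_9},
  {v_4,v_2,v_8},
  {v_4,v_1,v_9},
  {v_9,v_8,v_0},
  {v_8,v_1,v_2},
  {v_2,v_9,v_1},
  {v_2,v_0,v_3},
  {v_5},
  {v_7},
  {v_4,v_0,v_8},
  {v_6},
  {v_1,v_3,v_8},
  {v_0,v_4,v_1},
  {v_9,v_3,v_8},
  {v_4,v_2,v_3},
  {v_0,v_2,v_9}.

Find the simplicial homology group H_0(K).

Fix the vertex order v_0 < v_1 < v_2 < v_3 < v_4 < v_5 < v_6 < v_7 < v_8 < v_9 and write every simplex with vertices in increasing order. Then dim K = 2 and the simplices of K are:

  0-simplices (10): [v_0], [v_1], [v_2], [v_3], [v_4], [v_5], [v_6], [v_7], [v_8], [v_9]
  1-simplices (21): (21 of them)
  2-simplices (14): (14 of them)

Hence C_0 ≅ Z^10, C_1 ≅ Z^21, C_2 ≅ Z^14.

The boundary map ∂_1: C_1 → C_0 is given by ∂[p,q] = [q] − [p].
This gives a 10×21 integer matrix of rank 6; reducing to Smith normal form yields diagonal entries (1,1,1,1,1,1).

The boundary map ∂_2: C_2 → C_1 maps a triangle to the signed sum of its edges. For instance
  ∂[v_0,v_2,v_3] = [v_2,v_3] − [v_0,v_3] + [v_0,v_2],
  ∂[v_0,v_1,v_3] = [v_1,v_3] − [v_0,v_3] + [v_0,v_1].
As a 21×14 matrix over Z this has rank 13, with invariant factors (1,1,1,1,1,1,1,1,1,1,1,1,1).

Now H_k = ker ∂_k / im ∂_{k+1}, so:

  H_0: rank C_0 − rank ∂_1 = 10 − 6 = 4, and the invariant factors of ∂_1 are all 1, so H_0 ≅ Z^4.

(K is a triangulation of the disjoint union of a set of 3 points and the torus T^2.)

H_0 ≅ Z^4.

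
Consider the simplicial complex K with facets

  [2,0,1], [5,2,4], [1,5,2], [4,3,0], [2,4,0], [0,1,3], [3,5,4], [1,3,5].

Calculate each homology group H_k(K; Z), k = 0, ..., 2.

H_0 = Z,  H_1 = 0,  H_2 = Z.

We work with the vertex ordering 0 < 1 < 2 < 3 < 4 < 5. The simplices of K, each written with vertices in increasing order, are:

  0-simplices (6): [0], [1], [2], [3], [4], [5]
  1-simplices (12): [0,1], [0,2], [0,3], [0,4], [1,2], [1,3], [1,5], [2,4], [2,5], [3,4], [3,5], [4,5]
  2-simplices (8): [0,1,2], [0,1,3], [0,2,4], [0,3,4], [1,2,5], [1,3,5], [2,4,5], [3,4,5]

giving chain groups C_0 ≅ Z^6, C_1 ≅ Z^12, C_2 ≅ Z^8.

Boundary ∂_1: C_1 → C_0 maps an edge to its endpoints' difference, ∂[p,q] = q − p. For instance
  ∂[3,5] = [5] − [3].
This gives a 6×12 integer matrix of rank 5; reducing to Smith normal form yields diagonal entries (1,1,1,1,1).

Boundary ∂_2: C_2 → C_1 sends each 2-simplex [p,q,r] to [q,r] − [p,r] + [p,q]. For instance
  ∂[0,1,2] = [1,2] − [0,2] + [0,1],
  ∂[2,4,5] = [4,5] − [2,5] + [2,4].
The 12×8 boundary matrix has rank 7 and Smith normal form diag(1,1,1,1,1,1,1).

Computing H_k = (kernel of ∂_k) / (image of ∂_{k+1}):

  H_0: rank C_0 − rank ∂_1 = 6 − 5 = 1, and the invariant factors of ∂_1 are all 1, so H_0 = Z.
  H_1: rank ker ∂_1 − rank ∂_2 = (12 − 5) − 7 = 0, and the invariant factors of ∂_2 are all 1, so H_1 = 0.
  H_2: rank ker ∂_2 − rank ∂_3 = (8 − 7) − 0 = 1, and there is no ∂_3, so H_2 = Z.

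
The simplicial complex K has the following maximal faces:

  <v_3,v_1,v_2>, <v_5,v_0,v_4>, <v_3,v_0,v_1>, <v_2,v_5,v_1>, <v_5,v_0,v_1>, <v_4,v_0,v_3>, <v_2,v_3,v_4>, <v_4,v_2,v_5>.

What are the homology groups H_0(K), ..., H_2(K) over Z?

H_0 ≅ Z,  H_1 = 0,  H_2 ≅ Z.

We work with the vertex ordering v_0 < v_1 < v_2 < v_3 < v_4 < v_5. The simplices of K, each written with vertices in increasing order, are:

  0-simplices (6): [v_0], [v_1], [v_2], [v_3], [v_4], [v_5]
  1-simplices (12): [v_0,v_1], [v_0,v_3], [v_0,v_4], [v_0,v_5], [v_1,v_2], [v_1,v_3], [v_1,v_5], [v_2,v_3], [v_2,v_4], [v_2,v_5], [v_3,v_4], [v_4,v_5]
  2-simplices (8): [v_0,v_1,v_3], [v_0,v_1,v_5], [v_0,v_3,v_4], [v_0,v_4,v_5], [v_1,v_2,v_3], [v_1,v_2,v_5], [v_2,v_3,v_4], [v_2,v_4,v_5]

giving chain groups C_0 ≅ Z^6, C_1 ≅ Z^12, C_2 ≅ Z^8.

∂_1: C_1 → C_0 sends each edge [p,q] (with p < q) to q − p.
This gives a 6×12 integer matrix of rank 5; reducing to Smith normal form yields diagonal entries (1,1,1,1,1).

Boundary ∂_2: C_2 → C_1 maps a triangle to the signed sum of its edges. For instance
  ∂[v_0,v_1,v_5] = [v_1,v_5] − [v_0,v_5] + [v_0,v_1],
  ∂[v_2,v_4,v_5] = [v_4,v_5] − [v_2,v_5] + [v_2,v_4].
As a 12×8 matrix over Z this has rank 7, with invariant factors (1,1,1,1,1,1,1).

From H_k ≅ ker(∂_k) / im(∂_{k+1}) we obtain:

  H_0: rank C_0 − rank ∂_1 = 6 − 5 = 1, and the invariant factors of ∂_1 are all 1, so H_0 = Z.
  H_1: rank ker ∂_1 − rank ∂_2 = (12 − 5) − 7 = 0, and the invariant factors of ∂_2 are all 1, so H_1 = 0.
  H_2: rank ker ∂_2 − rank ∂_3 = (8 − 7) − 0 = 1, and there is no ∂_3, so H_2 = Z.

As a check, the Euler characteristic is 6 − 12 + 8 = 2, which agrees with 1 − 0 + 1 = 2.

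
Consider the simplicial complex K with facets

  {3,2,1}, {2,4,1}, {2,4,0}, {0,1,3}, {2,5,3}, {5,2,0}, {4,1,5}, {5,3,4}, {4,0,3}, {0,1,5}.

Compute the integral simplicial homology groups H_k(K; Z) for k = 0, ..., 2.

H_0 = Z,  H_1 = Z/2Z,  H_2 = 0.

Take the total order 0 < 1 < 2 < 3 < 4 < 5 on the vertex set. Then K (dimension 2) consists of the simplices:

  0-simplices (6): [0], [1], [2], [3], [4], [5]
  1-simplices (15): [0,1], [0,2], [0,3], [0,4], [0,5], [1,2], [1,3], [1,4], [1,5], [2,3], [2,4], [2,5], [3,4], [3,5], [4,5]
  2-simplices (10): [0,1,3], [0,1,5], [0,2,4], [0,2,5], [0,3,4], [1,2,3], [1,2,4], [1,4,5], [2,3,5], [3,4,5]

Hence C_0 ≅ Z^6, C_1 ≅ Z^15, C_2 ≅ Z^10.

∂_1: C_1 → C_0 sends each edge [p,q] (with p < q) to q − p. For instance
  ∂[2,5] = [5] − [2].
The resulting 6×15 matrix has rank 5, and its Smith normal form has invariant factors (1,1,1,1,1).

∂_2: C_2 → C_1 sends each 2-simplex [p,q,r] to [q,r] − [p,r] + [p,q]. For instance
  ∂[0,1,3] = [1,3] − [0,3] + [0,1],
  ∂[1,2,3] = [2,3] − [1,3] + [1,2].
The 15×10 boundary matrix has rank 10 and Smith normal form diag(1,1,1,1,1,1,1,1,1,2).

Now H_k = ker ∂_k / im ∂_{k+1}, so:

  H_0: rank C_0 − rank ∂_1 = 6 − 5 = 1, and the invariant factors of ∂_1 are all 1, so H_0 ≅ Z.
  H_1: rank ker ∂_1 − rank ∂_2 = (15 − 5) − 10 = 0, and ∂_2 has invariant factor 2 > 1, so H_1 ≅ Z/2Z.
  H_2: rank ker ∂_2 − rank ∂_3 = (10 − 10) − 0 = 0, and there is no ∂_3, so H_2 ≅ 0.

As a check, the Euler characteristic is 6 − 15 + 10 = 1, which agrees with 1 − 0 + 0 = 1.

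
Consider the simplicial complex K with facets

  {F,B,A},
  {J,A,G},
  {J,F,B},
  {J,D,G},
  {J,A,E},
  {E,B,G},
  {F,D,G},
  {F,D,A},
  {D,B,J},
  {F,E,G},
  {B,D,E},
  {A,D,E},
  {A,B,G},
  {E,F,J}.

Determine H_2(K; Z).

Take the total order A < B < D < E < F < G < J on the vertex set. Then K (dimension 2) consists of the simplices:

  0-simplices (7): A, B, D, E, F, G, J
  1-simplices (21): AB, AD, AE, AF, AG, AJ, BD, BE, BF, BG, BJ, DE, DF, DG, DJ, EF, EG, EJ, FG, FJ, GJ
  2-simplices (14): ABF, ABG, ADE, ADF, AEJ, AGJ, BDE, BDJ, BEG, BFJ, DFG, DGJ, EFG, EFJ

Hence C_0 ≅ Z^7, C_1 ≅ Z^21, C_2 ≅ Z^14.

Boundary ∂_1: C_1 → C_0 maps an edge to its endpoints' difference, ∂[p,q] = q − p. For instance
  ∂AJ = J − A.
The 7×21 boundary matrix has rank 6 and Smith normal form diag(1,1,1,1,1,1).

∂_2: C_2 → C_1 maps a triangle to the signed sum of its edges. For instance
  ∂ABF = BF − AF + AB,
  ∂AEJ = EJ − AJ + AE.
This gives a 21×14 integer matrix of rank 13; reducing to Smith normal form yields diagonal entries (1,1,1,1,1,1,1,1,1,1,1,1,1).

Now H_k = ker ∂_k / im ∂_{k+1}, so:

  H_2: rank ker ∂_2 − rank ∂_3 = (14 − 13) − 0 = 1, and there is no ∂_3, so H_2 = Z.

(K is a triangulation of the torus T^2.)

H_2 ≅ Z.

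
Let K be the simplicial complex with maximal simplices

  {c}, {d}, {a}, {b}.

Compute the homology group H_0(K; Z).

K has 4 vertices.
rank ∂_0 = 0, rank ∂_1 = 0 ⇒ b_0 = 4 − 0 − 0 = 4. So H_0 = Z^4.

H_0 ≅ Z^4.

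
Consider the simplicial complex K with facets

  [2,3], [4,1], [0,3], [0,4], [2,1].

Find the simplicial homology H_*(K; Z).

H_0 ≅ Z,  H_1 ≅ Z.

Take the total order 0 < 1 < 2 < 3 < 4 on the vertex set. Then K (dimension 1) consists of the simplices:

  0-simplices (5): [0], [1], [2], [3], [4]
  1-simplices (5): [0,3], [0,4], [1,2], [1,4], [2,3]

Hence C_0 ≅ Z^5, C_1 ≅ Z^5.

Boundary ∂_1: C_1 → C_0 is given by ∂[p,q] = [q] − [p]. For instance
  ∂[0,4] = [4] − [0].
This gives a 5×5 integer matrix of rank 4; reducing to Smith normal form yields diagonal entries (1,1,1,1).

Reading off H_k = ker ∂_k / im ∂_{k+1}:

  H_0: rank C_0 − rank ∂_1 = 5 − 4 = 1, and the invariant factors of ∂_1 are all 1, so H_0 ≅ Z.
  H_1: rank ker ∂_1 − rank ∂_2 = (5 − 4) − 0 = 1, and there is no ∂_2, so H_1 ≅ Z.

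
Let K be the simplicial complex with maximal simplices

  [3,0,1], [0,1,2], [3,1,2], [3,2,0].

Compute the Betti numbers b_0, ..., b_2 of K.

Order the vertices as 0 < 1 < 2 < 3. Listing each simplex with vertices in this order, K has dimension 2 with simplices:

  0-simplices (4): [0], [1], [2], [3]
  1-simplices (6): [0,1], [0,2], [0,3], [1,2], [1,3], [2,3]
  2-simplices (4): [0,1,2], [0,1,3], [0,2,3], [1,2,3]

so the chain groups are C_0 ≅ Z^4, C_1 ≅ Z^6, C_2 ≅ Z^4.

Boundary ∂_1: C_1 → C_0 sends each edge [p,q] (with p < q) to q − p. For instance
  ∂[0,3] = [3] − [0].
As a 4×6 matrix over Z this has rank 3, with invariant factors (1,1,1).

The boundary map ∂_2: C_2 → C_1 maps a triangle to the signed sum of its edges. For instance
  ∂[0,1,3] = [1,3] − [0,3] + [0,1],
  ∂[0,2,3] = [2,3] − [0,3] + [0,2].
This gives a 6×4 integer matrix of rank 3; reducing to Smith normal form yields diagonal entries (1,1,1).

Computing H_k = (kernel of ∂_k) / (image of ∂_{k+1}):

  H_0: rank C_0 − rank ∂_1 = 4 − 3 = 1, and the invariant factors of ∂_1 are all 1, so H_0 = Z.
  H_1: rank ker ∂_1 − rank ∂_2 = (6 − 3) − 3 = 0, and the invariant factors of ∂_2 are all 1, so H_1 = 0.
  H_2: rank ker ∂_2 − rank ∂_3 = (4 − 3) − 0 = 1, and there is no ∂_3, so H_2 = Z.

Hence the Betti numbers are b_0 = 1, b_1 = 0, b_2 = 1.

b_0 = 1, b_1 = 0, b_2 = 1.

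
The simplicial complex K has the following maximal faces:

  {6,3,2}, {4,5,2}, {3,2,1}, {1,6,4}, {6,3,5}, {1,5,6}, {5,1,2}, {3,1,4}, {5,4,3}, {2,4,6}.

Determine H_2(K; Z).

Take the total order 1 < 2 < 3 < 4 < 5 < 6 on the vertex set. Then K (dimension 2) consists of the simplices:

  0-simplices (6): [1], [2], [3], [4], [5], [6]
  1-simplices (15): [1,2], [1,3], [1,4], [1,5], [1,6], [2,3], [2,4], [2,5], [2,6], [3,4], [3,5], [3,6], [4,5], [4,6], [5,6]
  2-simplices (10): [1,2,3], [1,2,5], [1,3,4], [1,4,6], [1,5,6], [2,3,6], [2,4,5], [2,4,6], [3,4,5], [3,5,6]

Hence C_0 ≅ Z^6, C_1 ≅ Z^15, C_2 ≅ Z^10.

Boundary ∂_1: C_1 → C_0 is given by ∂[p,q] = [q] − [p]. For instance
  ∂[3,4] = [4] − [3].
This gives a 6×15 integer matrix of rank 5; reducing to Smith normal form yields diagonal entries (1,1,1,1,1).

The boundary map ∂_2: C_2 → C_1 maps a triangle to the signed sum of its edges. For instance
  ∂[3,5,6] = [5,6] − [3,6] + [3,5],
  ∂[3,4,5] = [4,5] − [3,5] + [3,4].
This gives a 15×10 integer matrix of rank 10; reducing to Smith normal form yields diagonal entries (1,1,1,1,1,1,1,1,1,2).

From H_k ≅ ker(∂_k) / im(∂_{k+1}) we obtain:

  H_2: rank ker ∂_2 − rank ∂_3 = (10 − 10) − 0 = 0, and there is no ∂_3, so H_2 ≅ 0.

(K is a triangulation of the real projective plane RP^2.)

H_2 ≅ 0.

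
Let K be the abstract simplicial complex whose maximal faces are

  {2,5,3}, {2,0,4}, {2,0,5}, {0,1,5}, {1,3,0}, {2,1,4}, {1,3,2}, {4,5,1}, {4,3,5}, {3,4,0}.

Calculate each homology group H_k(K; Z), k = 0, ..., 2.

H_0 = Z,  H_1 = Z/2Z,  H_2 = 0.

We work with the vertex ordering 0 < 1 < 2 < 3 < 4 < 5. The simplices of K, each written with vertices in increasing order, are:

  0-simplices (6): [0], [1], [2], [3], [4], [5]
  1-simplices (15): [0,1], [0,2], [0,3], [0,4], [0,5], [1,2], [1,3], [1,4], [1,5], [2,3], [2,4], [2,5], [3,4], [3,5], [4,5]
  2-simplices (10): [0,1,3], [0,1,5], [0,2,4], [0,2,5], [0,3,4], [1,2,3], [1,2,4], [1,4,5], [2,3,5], [3,4,5]

Hence C_0 ≅ Z^6, C_1 ≅ Z^15, C_2 ≅ Z^10.

The boundary map ∂_1: C_1 → C_0 sends each edge [p,q] (with p < q) to q − p. For instance
  ∂[4,5] = [5] − [4].
The 6×15 boundary matrix has rank 5 and Smith normal form diag(1,1,1,1,1).

∂_2: C_2 → C_1 acts by ∂[p,q,r] = [q,r] − [p,r] + [p,q]. For instance
  ∂[0,2,4] = [2,4] − [0,4] + [0,2],
  ∂[0,1,3] = [1,3] − [0,3] + [0,1].
This gives a 15×10 integer matrix of rank 10; reducing to Smith normal form yields diagonal entries (1,1,1,1,1,1,1,1,1,2).

Now H_k = ker ∂_k / im ∂_{k+1}, so:

  H_0: rank C_0 − rank ∂_1 = 6 − 5 = 1, and the invariant factors of ∂_1 are all 1, so H_0 = Z.
  H_1: rank ker ∂_1 − rank ∂_2 = (15 − 5) − 10 = 0, and ∂_2 has invariant factor 2 > 1, so H_1 = Z/2Z.
  H_2: rank ker ∂_2 − rank ∂_3 = (10 − 10) − 0 = 0, and there is no ∂_3, so H_2 = 0.

As a check, the Euler characteristic is 6 − 15 + 10 = 1, which agrees with 1 − 0 + 0 = 1.
(K is a triangulation of the real projective plane RP^2.)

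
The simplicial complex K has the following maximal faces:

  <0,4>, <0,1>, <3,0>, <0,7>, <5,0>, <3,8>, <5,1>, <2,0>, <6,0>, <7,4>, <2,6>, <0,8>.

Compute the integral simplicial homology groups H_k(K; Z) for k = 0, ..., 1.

H_0 ≅ Z,  H_1 ≅ Z^4.

K has 9 vertices, 12 edges.
rank ∂_0 = 0, rank ∂_1 = 8 ⇒ b_0 = 9 − 0 − 8 = 1; all invariant factors of ∂_1 are 1 so no torsion. So H_0 ≅ Z.
rank ∂_1 = 8, rank ∂_2 = 0 ⇒ b_1 = 12 − 8 − 0 = 4. So H_1 ≅ Z^4.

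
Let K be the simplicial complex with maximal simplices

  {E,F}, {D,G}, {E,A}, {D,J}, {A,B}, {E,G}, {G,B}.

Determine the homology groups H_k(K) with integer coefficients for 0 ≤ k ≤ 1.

Fix the vertex order A < B < D < E < F < G < J and write every simplex with vertices in increasing order. Then dim K = 1 and the simplices of K are:

  0-simplices (7): A, B, D, E, F, G, J
  1-simplices (7): AB, AE, BG, DG, DJ, EF, EG

giving chain groups C_0 ≅ Z^7, C_1 ≅ Z^7.

Boundary ∂_1: C_1 → C_0 sends each edge [p,q] (with p < q) to q − p. For instance
  ∂DG = G − D.
As a 7×7 matrix over Z this has rank 6, with invariant factors (1,1,1,1,1,1).

Reading off H_k = ker ∂_k / im ∂_{k+1}:

  H_0: rank C_0 − rank ∂_1 = 7 − 6 = 1, and the invariant factors of ∂_1 are all 1, so H_0 = Z.
  H_1: rank ker ∂_1 − rank ∂_2 = (7 − 6) − 0 = 1, and there is no ∂_2, so H_1 = Z.

H_0 = Z,  H_1 = Z.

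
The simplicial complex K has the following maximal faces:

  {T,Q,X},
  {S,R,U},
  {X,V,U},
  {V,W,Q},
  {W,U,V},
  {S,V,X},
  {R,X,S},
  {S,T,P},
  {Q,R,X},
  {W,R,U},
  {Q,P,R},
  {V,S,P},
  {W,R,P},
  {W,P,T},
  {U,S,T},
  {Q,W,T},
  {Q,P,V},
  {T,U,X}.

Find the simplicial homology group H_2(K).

We work with the vertex ordering P < Q < R < S < T < U < V < W < X. The simplices of K, each written with vertices in increasing order, are:

  0-simplices (9): P, Q, R, S, T, U, V, W, X
  1-simplices (27): PQ, PR, PS, PT, PV, PW, QR, QT, QV, QW, QX, RS, RU, RW, RX, ST, SU, SV, SX, TU, TW, TX, UV, UW, UX, VW, VX
  2-simplices (18): PQR, PQV, PRW, PST, PSV, PTW, QRX, QTW, QTX, QVW, RSU, RSX, RUW, STU, SVX, TUX, UVW, UVX

giving chain groups C_0 ≅ Z^9, C_1 ≅ Z^27, C_2 ≅ Z^18.

Boundary ∂_1: C_1 → C_0 is given by ∂[p,q] = [q] − [p].
The resulting 9×27 matrix has rank 8, and its Smith normal form has invariant factors (1,1,1,1,1,1,1,1).

∂_2: C_2 → C_1 maps a triangle to the signed sum of its edges. For instance
  ∂PTW = TW − PW + PT,
  ∂PRW = RW − PW + PR.
This gives a 27×18 integer matrix of rank 18; reducing to Smith normal form yields diagonal entries (1,1,1,1,1,1,1,1,1,1,1,1,1,1,1,1,1,2).

Now H_k = ker ∂_k / im ∂_{k+1}, so:

  H_2: rank ker ∂_2 − rank ∂_3 = (18 − 18) − 0 = 0, and there is no ∂_3, so H_2 = 0.

H_2 ≅ 0.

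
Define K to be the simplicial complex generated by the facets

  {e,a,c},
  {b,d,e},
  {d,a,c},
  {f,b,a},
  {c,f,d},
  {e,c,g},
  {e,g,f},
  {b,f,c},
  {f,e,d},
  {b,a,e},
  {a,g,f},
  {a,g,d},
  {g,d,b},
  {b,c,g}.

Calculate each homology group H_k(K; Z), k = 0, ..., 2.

H_0 ≅ Z,  H_1 ≅ Z^2,  H_2 ≅ Z.

Take the total order a < b < c < d < e < f < g on the vertex set. Then K (dimension 2) consists of the simplices:

  0-simplices (7): a, b, c, d, e, f, g
  1-simplices (21): ab, ac, ad, ae, af, ag, bc, bd, be, bf, bg, cd, ce, cf, cg, de, df, dg, ef, eg, fg
  2-simplices (14): abe, abf, acd, ace, adg, afg, bcf, bcg, bde, bdg, cdf, ceg, def, efg

giving chain groups C_0 ≅ Z^7, C_1 ≅ Z^21, C_2 ≅ Z^14.

∂_1: C_1 → C_0 sends each edge [p,q] (with p < q) to q − p. For instance
  ∂de = e − d.
The 7×21 boundary matrix has rank 6 and Smith normal form diag(1,1,1,1,1,1).

The boundary map ∂_2: C_2 → C_1 acts by ∂[p,q,r] = [q,r] − [p,r] + [p,q]. For instance
  ∂ace = ce − ae + ac,
  ∂bdg = dg − bg + bd.
The 21×14 boundary matrix has rank 13 and Smith normal form diag(1,1,1,1,1,1,1,1,1,1,1,1,1).

Reading off H_k = ker ∂_k / im ∂_{k+1}:

  H_0: rank C_0 − rank ∂_1 = 7 − 6 = 1, and the invariant factors of ∂_1 are all 1, so H_0 ≅ Z.
  H_1: rank ker ∂_1 − rank ∂_2 = (21 − 6) − 13 = 2, and the invariant factors of ∂_2 are all 1, so H_1 ≅ Z^2.
  H_2: rank ker ∂_2 − rank ∂_3 = (14 − 13) − 0 = 1, and there is no ∂_3, so H_2 ≅ Z.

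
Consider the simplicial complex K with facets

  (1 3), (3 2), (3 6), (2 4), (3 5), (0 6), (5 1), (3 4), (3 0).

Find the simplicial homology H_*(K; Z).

Fix the vertex order 0 < 1 < 2 < 3 < 4 < 5 < 6 and write every simplex with vertices in increasing order. Then dim K = 1 and the simplices of K are:

  0-simplices (7): [0], [1], [2], [3], [4], [5], [6]
  1-simplices (9): [0,3], [0,6], [1,3], [1,5], [2,3], [2,4], [3,4], [3,5], [3,6]

giving chain groups C_0 ≅ Z^7, C_1 ≅ Z^9.

The boundary map ∂_1: C_1 → C_0 sends each edge [p,q] (with p < q) to q − p.
As a 7×9 matrix over Z this has rank 6, with invariant factors (1,1,1,1,1,1).

Computing H_k = (kernel of ∂_k) / (image of ∂_{k+1}):

  H_0: rank C_0 − rank ∂_1 = 7 − 6 = 1, and the invariant factors of ∂_1 are all 1, so H_0 ≅ Z.
  H_1: rank ker ∂_1 − rank ∂_2 = (9 − 6) − 0 = 3, and there is no ∂_2, so H_1 ≅ Z^3.

As a check, the Euler characteristic is 7 − 9 = -2, which agrees with 1 − 3 = -2.

H_0 ≅ Z,  H_1 ≅ Z^3.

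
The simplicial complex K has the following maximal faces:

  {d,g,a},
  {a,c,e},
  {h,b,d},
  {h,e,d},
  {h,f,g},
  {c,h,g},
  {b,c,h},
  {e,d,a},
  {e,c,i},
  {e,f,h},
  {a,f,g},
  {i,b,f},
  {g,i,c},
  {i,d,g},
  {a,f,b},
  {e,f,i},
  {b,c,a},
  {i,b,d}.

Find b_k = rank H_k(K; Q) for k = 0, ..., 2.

Order the vertices as a < b < c < d < e < f < g < h < i. Listing each simplex with vertices in this order, K has dimension 2 with simplices:

  0-simplices (9): a, b, c, d, e, f, g, h, i
  1-simplices (27): ab, ac, ad, ae, af, ag, bc, bd, bf, bh, bi, ce, cg, ch, ci, de, dg, dh, di, ef, eh, ei, fg, fh, fi, gh, gi
  2-simplices (18): abc, abf, ace, ade, adg, afg, bch, bdh, bdi, bfi, cei, cgh, cgi, deh, dgi, efh, efi, fgh

Hence C_0 ≅ Z^9, C_1 ≅ Z^27, C_2 ≅ Z^18.

∂_1: C_1 → C_0 maps an edge to its endpoints' difference, ∂[p,q] = q − p.
This gives a 9×27 integer matrix of rank 8; reducing to Smith normal form yields diagonal entries (1,1,1,1,1,1,1,1).

The boundary map ∂_2: C_2 → C_1 maps a triangle to the signed sum of its edges. For instance
  ∂deh = eh − dh + de,
  ∂efh = fh − eh + ef.
As a 27×18 matrix over Z this has rank 17, with invariant factors (1,1,1,1,1,1,1,1,1,1,1,1,1,1,1,1,1).

Computing H_k = (kernel of ∂_k) / (image of ∂_{k+1}):

  H_0: rank C_0 − rank ∂_1 = 9 − 8 = 1, and the invariant factors of ∂_1 are all 1, so H_0 = Z.
  H_1: rank ker ∂_1 − rank ∂_2 = (27 − 8) − 17 = 2, and the invariant factors of ∂_2 are all 1, so H_1 = Z^2.
  H_2: rank ker ∂_2 − rank ∂_3 = (18 − 17) − 0 = 1, and there is no ∂_3, so H_2 = Z.

As a check, the Euler characteristic is 9 − 27 + 18 = 0, which agrees with 1 − 2 + 1 = 0.
(K is a triangulation of the torus T^2.)

Hence the Betti numbers are b_0 = 1, b_1 = 2, b_2 = 1.

b_0 = 1, b_1 = 2, b_2 = 1.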